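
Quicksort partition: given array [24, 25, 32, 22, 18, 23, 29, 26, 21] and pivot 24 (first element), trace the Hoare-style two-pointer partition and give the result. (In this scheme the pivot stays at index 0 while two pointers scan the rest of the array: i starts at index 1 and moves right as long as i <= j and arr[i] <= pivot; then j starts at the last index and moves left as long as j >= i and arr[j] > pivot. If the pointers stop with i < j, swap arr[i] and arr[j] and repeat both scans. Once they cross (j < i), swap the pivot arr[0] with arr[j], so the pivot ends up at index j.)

Hoare-style two-pointer partition with pivot = 24:

Initial array: [24, 25, 32, 22, 18, 23, 29, 26, 21]

Pointers start at i = 1, j = 8.
i stops at index 1 (arr[1]=25 > 24), j stops at index 8 (arr[8]=21 <= 24): swap arr[1] and arr[8], array becomes [24, 21, 32, 22, 18, 23, 29, 26, 25]
i stops at index 2 (arr[2]=32 > 24), j stops at index 5 (arr[5]=23 <= 24): swap arr[2] and arr[5], array becomes [24, 21, 23, 22, 18, 32, 29, 26, 25]
i ends at 5, j ends at 4: the pointers have crossed (j < i), so scanning stops.

Swap pivot arr[0] with arr[4] to place pivot at position 4: [18, 21, 23, 22, 24, 32, 29, 26, 25]
Pivot position: 4

After partitioning with pivot 24, the array becomes [18, 21, 23, 22, 24, 32, 29, 26, 25]. The pivot is placed at index 4. All elements to the left of the pivot are <= 24, and all elements to the right are > 24.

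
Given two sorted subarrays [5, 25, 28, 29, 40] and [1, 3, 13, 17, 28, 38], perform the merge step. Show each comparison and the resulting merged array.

Merging process:

Compare 5 vs 1: take 1 from right. Merged: [1]
Compare 5 vs 3: take 3 from right. Merged: [1, 3]
Compare 5 vs 13: take 5 from left. Merged: [1, 3, 5]
Compare 25 vs 13: take 13 from right. Merged: [1, 3, 5, 13]
Compare 25 vs 17: take 17 from right. Merged: [1, 3, 5, 13, 17]
Compare 25 vs 28: take 25 from left. Merged: [1, 3, 5, 13, 17, 25]
Compare 28 vs 28: take 28 from left. Merged: [1, 3, 5, 13, 17, 25, 28]
Compare 29 vs 28: take 28 from right. Merged: [1, 3, 5, 13, 17, 25, 28, 28]
Compare 29 vs 38: take 29 from left. Merged: [1, 3, 5, 13, 17, 25, 28, 28, 29]
Compare 40 vs 38: take 38 from right. Merged: [1, 3, 5, 13, 17, 25, 28, 28, 29, 38]
Append remaining from left: [40]. Merged: [1, 3, 5, 13, 17, 25, 28, 28, 29, 38, 40]

Final merged array: [1, 3, 5, 13, 17, 25, 28, 28, 29, 38, 40]
Total comparisons: 10

The merged array is [1, 3, 5, 13, 17, 25, 28, 28, 29, 38, 40], requiring 10 comparisons. The merge step runs in O(n) time where n is the total number of elements.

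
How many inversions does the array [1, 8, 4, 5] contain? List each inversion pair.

Finding inversions in [1, 8, 4, 5]:

(1, 2): arr[1]=8 > arr[2]=4
(1, 3): arr[1]=8 > arr[3]=5

Total inversions: 2

The array has 2 inversion(s): (1,2), (1,3). Each pair (i,j) satisfies i < j and arr[i] > arr[j].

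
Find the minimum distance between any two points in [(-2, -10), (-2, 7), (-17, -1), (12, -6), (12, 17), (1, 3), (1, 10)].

Computing all pairwise distances among 7 points:

d((-2, -10), (-2, 7)) = 17.0
d((-2, -10), (-17, -1)) = 17.4929
d((-2, -10), (12, -6)) = 14.5602
d((-2, -10), (12, 17)) = 30.4138
d((-2, -10), (1, 3)) = 13.3417
d((-2, -10), (1, 10)) = 20.2237
d((-2, 7), (-17, -1)) = 17.0
d((-2, 7), (12, -6)) = 19.105
d((-2, 7), (12, 17)) = 17.2047
d((-2, 7), (1, 3)) = 5.0
d((-2, 7), (1, 10)) = 4.2426 <-- minimum
d((-17, -1), (12, -6)) = 29.4279
d((-17, -1), (12, 17)) = 34.1321
d((-17, -1), (1, 3)) = 18.4391
d((-17, -1), (1, 10)) = 21.095
d((12, -6), (12, 17)) = 23.0
d((12, -6), (1, 3)) = 14.2127
d((12, -6), (1, 10)) = 19.4165
d((12, 17), (1, 3)) = 17.8045
d((12, 17), (1, 10)) = 13.0384
d((1, 3), (1, 10)) = 7.0

Closest pair: (-2, 7) and (1, 10) with distance 4.2426

The closest pair is (-2, 7) and (1, 10) with Euclidean distance 4.2426. For 7 points, brute-force pairwise comparison is shown above. For large n, the divide-and-conquer algorithm (sort by x, recurse on halves, check the dividing strip) achieves O(n log n).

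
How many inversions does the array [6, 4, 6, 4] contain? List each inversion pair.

Finding inversions in [6, 4, 6, 4]:

(0, 1): arr[0]=6 > arr[1]=4
(0, 3): arr[0]=6 > arr[3]=4
(2, 3): arr[2]=6 > arr[3]=4

Total inversions: 3

The array has 3 inversion(s): (0,1), (0,3), (2,3). Each pair (i,j) satisfies i < j and arr[i] > arr[j].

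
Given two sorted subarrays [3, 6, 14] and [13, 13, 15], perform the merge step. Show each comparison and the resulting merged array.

Merging process:

Compare 3 vs 13: take 3 from left. Merged: [3]
Compare 6 vs 13: take 6 from left. Merged: [3, 6]
Compare 14 vs 13: take 13 from right. Merged: [3, 6, 13]
Compare 14 vs 13: take 13 from right. Merged: [3, 6, 13, 13]
Compare 14 vs 15: take 14 from left. Merged: [3, 6, 13, 13, 14]
Append remaining from right: [15]. Merged: [3, 6, 13, 13, 14, 15]

Final merged array: [3, 6, 13, 13, 14, 15]
Total comparisons: 5

The merged array is [3, 6, 13, 13, 14, 15], requiring 5 comparisons. The merge step runs in O(n) time where n is the total number of elements.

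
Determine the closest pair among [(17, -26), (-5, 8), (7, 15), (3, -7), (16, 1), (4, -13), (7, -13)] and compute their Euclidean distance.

Computing all pairwise distances among 7 points:

d((17, -26), (-5, 8)) = 40.4969
d((17, -26), (7, 15)) = 42.2019
d((17, -26), (3, -7)) = 23.6008
d((17, -26), (16, 1)) = 27.0185
d((17, -26), (4, -13)) = 18.3848
d((17, -26), (7, -13)) = 16.4012
d((-5, 8), (7, 15)) = 13.8924
d((-5, 8), (3, -7)) = 17.0
d((-5, 8), (16, 1)) = 22.1359
d((-5, 8), (4, -13)) = 22.8473
d((-5, 8), (7, -13)) = 24.1868
d((7, 15), (3, -7)) = 22.3607
d((7, 15), (16, 1)) = 16.6433
d((7, 15), (4, -13)) = 28.1603
d((7, 15), (7, -13)) = 28.0
d((3, -7), (16, 1)) = 15.2643
d((3, -7), (4, -13)) = 6.0828
d((3, -7), (7, -13)) = 7.2111
d((16, 1), (4, -13)) = 18.4391
d((16, 1), (7, -13)) = 16.6433
d((4, -13), (7, -13)) = 3.0 <-- minimum

Closest pair: (4, -13) and (7, -13) with distance 3.0

The closest pair is (4, -13) and (7, -13) with Euclidean distance 3.0. For 7 points, brute-force pairwise comparison is shown above. For large n, the divide-and-conquer algorithm (sort by x, recurse on halves, check the dividing strip) achieves O(n log n).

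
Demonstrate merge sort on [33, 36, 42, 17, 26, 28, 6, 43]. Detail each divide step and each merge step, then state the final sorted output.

Merge sort trace:

Split: [33, 36, 42, 17, 26, 28, 6, 43] -> [33, 36, 42, 17] and [26, 28, 6, 43]
  Split: [33, 36, 42, 17] -> [33, 36] and [42, 17]
    Split: [33, 36] -> [33] and [36]
    Merge: [33] + [36] -> [33, 36]
    Split: [42, 17] -> [42] and [17]
    Merge: [42] + [17] -> [17, 42]
  Merge: [33, 36] + [17, 42] -> [17, 33, 36, 42]
  Split: [26, 28, 6, 43] -> [26, 28] and [6, 43]
    Split: [26, 28] -> [26] and [28]
    Merge: [26] + [28] -> [26, 28]
    Split: [6, 43] -> [6] and [43]
    Merge: [6] + [43] -> [6, 43]
  Merge: [26, 28] + [6, 43] -> [6, 26, 28, 43]
Merge: [17, 33, 36, 42] + [6, 26, 28, 43] -> [6, 17, 26, 28, 33, 36, 42, 43]

Final sorted array: [6, 17, 26, 28, 33, 36, 42, 43]

The merge sort proceeds by recursively splitting the array and merging sorted halves.
After all merges, the sorted array is [6, 17, 26, 28, 33, 36, 42, 43].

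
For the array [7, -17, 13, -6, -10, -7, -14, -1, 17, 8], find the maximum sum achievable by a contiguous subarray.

Using Kadane's algorithm on [7, -17, 13, -6, -10, -7, -14, -1, 17, 8]:

Scanning through the array:
Position 1 (value -17): max_ending_here = -10, max_so_far = 7
Position 2 (value 13): max_ending_here = 13, max_so_far = 13
Position 3 (value -6): max_ending_here = 7, max_so_far = 13
Position 4 (value -10): max_ending_here = -3, max_so_far = 13
Position 5 (value -7): max_ending_here = -7, max_so_far = 13
Position 6 (value -14): max_ending_here = -14, max_so_far = 13
Position 7 (value -1): max_ending_here = -1, max_so_far = 13
Position 8 (value 17): max_ending_here = 17, max_so_far = 17
Position 9 (value 8): max_ending_here = 25, max_so_far = 25

Maximum subarray: [17, 8]
Maximum sum: 25

The maximum subarray is [17, 8] with sum 25. This subarray runs from index 8 to index 9.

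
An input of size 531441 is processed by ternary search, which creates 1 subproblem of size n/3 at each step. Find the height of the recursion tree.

For divide and conquer with division factor 3:

Problem sizes at each level:
Level 0: 531441
Level 1: 177147
Level 2: 59049
Level 3: 19683
Level 4: 6561
Level 5: 2187
Level 6: 729
Level 7: 243
Level 8: 81
Level 9: 27
Level 10: 9
Level 11: 3
Level 12: 1

The root is level 0 and the size-1 base case is level 12 (the tree spans levels 0 through 12, i.e. 13 levels counting the root), so the depth is the number of divisions: log_3(531441) = 12

The recursion tree depth is log_3(531441) = 12. At each level, the problem size is divided by 3, so it takes 12 divisions to reduce to a base case of size 1. The algorithm makes 1 recursive call at each level.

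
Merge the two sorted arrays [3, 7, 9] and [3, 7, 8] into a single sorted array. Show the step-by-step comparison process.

Merging process:

Compare 3 vs 3: take 3 from left. Merged: [3]
Compare 7 vs 3: take 3 from right. Merged: [3, 3]
Compare 7 vs 7: take 7 from left. Merged: [3, 3, 7]
Compare 9 vs 7: take 7 from right. Merged: [3, 3, 7, 7]
Compare 9 vs 8: take 8 from right. Merged: [3, 3, 7, 7, 8]
Append remaining from left: [9]. Merged: [3, 3, 7, 7, 8, 9]

Final merged array: [3, 3, 7, 7, 8, 9]
Total comparisons: 5

The merged array is [3, 3, 7, 7, 8, 9], requiring 5 comparisons. The merge step runs in O(n) time where n is the total number of elements.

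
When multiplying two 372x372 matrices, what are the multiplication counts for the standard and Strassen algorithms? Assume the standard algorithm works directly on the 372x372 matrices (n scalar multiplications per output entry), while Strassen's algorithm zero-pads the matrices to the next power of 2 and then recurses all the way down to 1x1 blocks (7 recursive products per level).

Matrix multiplication for 372x372 matrices:

Strassen's algorithm requires power-of-2 dimensions. Pad 372x372 to 512x512 (next power of 2).

Standard algorithm: 372^3 = 51478848 multiplications
Strassen's algorithm: 7^(log2(512)) = 7^9 = 40353607 multiplications
Savings: 51478848 - 40353607 = 11125241 multiplications

Standard: 51478848 multiplications (372^3). Strassen: 40353607 multiplications (7^9, after padding to 512x512). Strassen reduces 8 recursive multiplications to 7 at each level.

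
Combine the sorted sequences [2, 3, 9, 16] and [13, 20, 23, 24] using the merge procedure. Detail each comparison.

Merging process:

Compare 2 vs 13: take 2 from left. Merged: [2]
Compare 3 vs 13: take 3 from left. Merged: [2, 3]
Compare 9 vs 13: take 9 from left. Merged: [2, 3, 9]
Compare 16 vs 13: take 13 from right. Merged: [2, 3, 9, 13]
Compare 16 vs 20: take 16 from left. Merged: [2, 3, 9, 13, 16]
Append remaining from right: [20, 23, 24]. Merged: [2, 3, 9, 13, 16, 20, 23, 24]

Final merged array: [2, 3, 9, 13, 16, 20, 23, 24]
Total comparisons: 5

The merged array is [2, 3, 9, 13, 16, 20, 23, 24], requiring 5 comparisons. The merge step runs in O(n) time where n is the total number of elements.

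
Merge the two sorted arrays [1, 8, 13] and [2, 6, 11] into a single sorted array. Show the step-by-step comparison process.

Merging process:

Compare 1 vs 2: take 1 from left. Merged: [1]
Compare 8 vs 2: take 2 from right. Merged: [1, 2]
Compare 8 vs 6: take 6 from right. Merged: [1, 2, 6]
Compare 8 vs 11: take 8 from left. Merged: [1, 2, 6, 8]
Compare 13 vs 11: take 11 from right. Merged: [1, 2, 6, 8, 11]
Append remaining from left: [13]. Merged: [1, 2, 6, 8, 11, 13]

Final merged array: [1, 2, 6, 8, 11, 13]
Total comparisons: 5

The merged array is [1, 2, 6, 8, 11, 13], requiring 5 comparisons. The merge step runs in O(n) time where n is the total number of elements.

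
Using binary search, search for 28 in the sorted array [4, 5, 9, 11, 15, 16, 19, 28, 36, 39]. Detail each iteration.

Binary search for 28 in [4, 5, 9, 11, 15, 16, 19, 28, 36, 39]:

lo=0, hi=9, mid=4, arr[mid]=15 -> 15 < 28, search right half
lo=5, hi=9, mid=7, arr[mid]=28 -> Found target at index 7!

Binary search finds 28 at index 7 after 2 comparisons. The search repeatedly halves the search space by comparing with the middle element.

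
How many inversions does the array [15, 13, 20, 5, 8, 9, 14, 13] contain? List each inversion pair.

Finding inversions in [15, 13, 20, 5, 8, 9, 14, 13]:

(0, 1): arr[0]=15 > arr[1]=13
(0, 3): arr[0]=15 > arr[3]=5
(0, 4): arr[0]=15 > arr[4]=8
(0, 5): arr[0]=15 > arr[5]=9
(0, 6): arr[0]=15 > arr[6]=14
(0, 7): arr[0]=15 > arr[7]=13
(1, 3): arr[1]=13 > arr[3]=5
(1, 4): arr[1]=13 > arr[4]=8
(1, 5): arr[1]=13 > arr[5]=9
(2, 3): arr[2]=20 > arr[3]=5
(2, 4): arr[2]=20 > arr[4]=8
(2, 5): arr[2]=20 > arr[5]=9
(2, 6): arr[2]=20 > arr[6]=14
(2, 7): arr[2]=20 > arr[7]=13
(6, 7): arr[6]=14 > arr[7]=13

Total inversions: 15

The array has 15 inversion(s): (0,1), (0,3), (0,4), (0,5), (0,6), (0,7), (1,3), (1,4), (1,5), (2,3), (2,4), (2,5), (2,6), (2,7), (6,7). Each pair (i,j) satisfies i < j and arr[i] > arr[j].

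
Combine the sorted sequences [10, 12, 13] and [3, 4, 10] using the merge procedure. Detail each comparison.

Merging process:

Compare 10 vs 3: take 3 from right. Merged: [3]
Compare 10 vs 4: take 4 from right. Merged: [3, 4]
Compare 10 vs 10: take 10 from left. Merged: [3, 4, 10]
Compare 12 vs 10: take 10 from right. Merged: [3, 4, 10, 10]
Append remaining from left: [12, 13]. Merged: [3, 4, 10, 10, 12, 13]

Final merged array: [3, 4, 10, 10, 12, 13]
Total comparisons: 4

The merged array is [3, 4, 10, 10, 12, 13], requiring 4 comparisons. The merge step runs in O(n) time where n is the total number of elements.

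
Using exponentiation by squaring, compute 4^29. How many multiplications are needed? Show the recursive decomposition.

Computing 4^29 by squaring (build up from 4^1; each line after the first costs one multiplication):

4^1 = 4
4^2 = (4^1)^2 = 4^2 = 16
4^3 = 4 * 4^2 = 4 * 16 = 64
4^6 = (4^3)^2 = 64^2 = 4096
4^7 = 4 * 4^6 = 4 * 4096 = 16384
4^14 = (4^7)^2 = 16384^2 = 268435456
4^28 = (4^14)^2 = 268435456^2 = 72057594037927936
4^29 = 4 * 4^28 = 4 * 72057594037927936 = 288230376151711744

Result: 288230376151711744
Multiplications needed: 7 (7 lines after 4^1)

4^29 = 288230376151711744. Using exponentiation by squaring, this requires 7 multiplications. The key idea: if the exponent is even, square the half-power; if odd, multiply by the base once.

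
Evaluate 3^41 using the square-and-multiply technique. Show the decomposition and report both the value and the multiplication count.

Computing 3^41 by squaring (build up from 3^1; each line after the first costs one multiplication):

3^1 = 3
3^2 = (3^1)^2 = 3^2 = 9
3^4 = (3^2)^2 = 9^2 = 81
3^5 = 3 * 3^4 = 3 * 81 = 243
3^10 = (3^5)^2 = 243^2 = 59049
3^20 = (3^10)^2 = 59049^2 = 3486784401
3^40 = (3^20)^2 = 3486784401^2 = 12157665459056928801
3^41 = 3 * 3^40 = 3 * 12157665459056928801 = 36472996377170786403

Result: 36472996377170786403
Multiplications needed: 7 (7 lines after 3^1)

3^41 = 36472996377170786403. Using exponentiation by squaring, this requires 7 multiplications. The key idea: if the exponent is even, square the half-power; if odd, multiply by the base once.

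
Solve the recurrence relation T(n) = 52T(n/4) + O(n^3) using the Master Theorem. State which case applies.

Master Theorem for T(n) = 52T(n/4) + O(n^3):

a = 52, b = 4, c = 3
log_b(a) = log_4(52) = 2.8502

Case 3: c = 3 > log_4(52) = 2.8502
T(n) = O(n^3) = O(n^3)

For T(n) = 52T(n/4) + O(n^3): log_4(52) = 2.8502. This is Case 3 of the Master Theorem (c > log_b(a), work dominated by root), giving O(n^3).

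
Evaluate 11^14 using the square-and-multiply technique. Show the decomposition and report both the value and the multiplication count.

Computing 11^14 by squaring (build up from 11^1; each line after the first costs one multiplication):

11^1 = 11
11^2 = (11^1)^2 = 11^2 = 121
11^3 = 11 * 11^2 = 11 * 121 = 1331
11^6 = (11^3)^2 = 1331^2 = 1771561
11^7 = 11 * 11^6 = 11 * 1771561 = 19487171
11^14 = (11^7)^2 = 19487171^2 = 379749833583241

Result: 379749833583241
Multiplications needed: 5 (5 lines after 11^1)

11^14 = 379749833583241. Using exponentiation by squaring, this requires 5 multiplications. The key idea: if the exponent is even, square the half-power; if odd, multiply by the base once.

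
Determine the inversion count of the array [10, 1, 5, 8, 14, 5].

Finding inversions in [10, 1, 5, 8, 14, 5]:

(0, 1): arr[0]=10 > arr[1]=1
(0, 2): arr[0]=10 > arr[2]=5
(0, 3): arr[0]=10 > arr[3]=8
(0, 5): arr[0]=10 > arr[5]=5
(3, 5): arr[3]=8 > arr[5]=5
(4, 5): arr[4]=14 > arr[5]=5

Total inversions: 6

The array has 6 inversion(s): (0,1), (0,2), (0,3), (0,5), (3,5), (4,5). Each pair (i,j) satisfies i < j and arr[i] > arr[j].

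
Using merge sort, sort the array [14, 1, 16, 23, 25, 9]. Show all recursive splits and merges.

Merge sort trace:

Split: [14, 1, 16, 23, 25, 9] -> [14, 1, 16] and [23, 25, 9]
  Split: [14, 1, 16] -> [14] and [1, 16]
    Split: [1, 16] -> [1] and [16]
    Merge: [1] + [16] -> [1, 16]
  Merge: [14] + [1, 16] -> [1, 14, 16]
  Split: [23, 25, 9] -> [23] and [25, 9]
    Split: [25, 9] -> [25] and [9]
    Merge: [25] + [9] -> [9, 25]
  Merge: [23] + [9, 25] -> [9, 23, 25]
Merge: [1, 14, 16] + [9, 23, 25] -> [1, 9, 14, 16, 23, 25]

Final sorted array: [1, 9, 14, 16, 23, 25]

The merge sort proceeds by recursively splitting the array and merging sorted halves.
After all merges, the sorted array is [1, 9, 14, 16, 23, 25].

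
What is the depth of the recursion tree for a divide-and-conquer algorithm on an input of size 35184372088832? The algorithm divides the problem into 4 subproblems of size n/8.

For divide and conquer with division factor 8:

Problem sizes at each level:
Level 0: 35184372088832
Level 1: 4398046511104
Level 2: 549755813888
Level 3: 68719476736
Level 4: 8589934592
Level 5: 1073741824
Level 6: 134217728
Level 7: 16777216
Level 8: 2097152
Level 9: 262144
Level 10: 32768
Level 11: 4096
Level 12: 512
Level 13: 64
Level 14: 8
Level 15: 1

The root is level 0 and the size-1 base case is level 15 (the tree spans levels 0 through 15, i.e. 16 levels counting the root), so the depth is the number of divisions: log_8(35184372088832) = 15

The recursion tree depth is log_8(35184372088832) = 15. At each level, the problem size is divided by 8, so it takes 15 divisions to reduce to a base case of size 1. The algorithm makes 4 recursive calls at each level.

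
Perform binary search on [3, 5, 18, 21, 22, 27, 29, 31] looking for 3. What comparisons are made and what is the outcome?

Binary search for 3 in [3, 5, 18, 21, 22, 27, 29, 31]:

lo=0, hi=7, mid=3, arr[mid]=21 -> 21 > 3, search left half
lo=0, hi=2, mid=1, arr[mid]=5 -> 5 > 3, search left half
lo=0, hi=0, mid=0, arr[mid]=3 -> Found target at index 0!

Binary search finds 3 at index 0 after 3 comparisons. The search repeatedly halves the search space by comparing with the middle element.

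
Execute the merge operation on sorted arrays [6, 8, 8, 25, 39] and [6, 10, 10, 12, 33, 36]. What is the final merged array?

Merging process:

Compare 6 vs 6: take 6 from left. Merged: [6]
Compare 8 vs 6: take 6 from right. Merged: [6, 6]
Compare 8 vs 10: take 8 from left. Merged: [6, 6, 8]
Compare 8 vs 10: take 8 from left. Merged: [6, 6, 8, 8]
Compare 25 vs 10: take 10 from right. Merged: [6, 6, 8, 8, 10]
Compare 25 vs 10: take 10 from right. Merged: [6, 6, 8, 8, 10, 10]
Compare 25 vs 12: take 12 from right. Merged: [6, 6, 8, 8, 10, 10, 12]
Compare 25 vs 33: take 25 from left. Merged: [6, 6, 8, 8, 10, 10, 12, 25]
Compare 39 vs 33: take 33 from right. Merged: [6, 6, 8, 8, 10, 10, 12, 25, 33]
Compare 39 vs 36: take 36 from right. Merged: [6, 6, 8, 8, 10, 10, 12, 25, 33, 36]
Append remaining from left: [39]. Merged: [6, 6, 8, 8, 10, 10, 12, 25, 33, 36, 39]

Final merged array: [6, 6, 8, 8, 10, 10, 12, 25, 33, 36, 39]
Total comparisons: 10

The merged array is [6, 6, 8, 8, 10, 10, 12, 25, 33, 36, 39], requiring 10 comparisons. The merge step runs in O(n) time where n is the total number of elements.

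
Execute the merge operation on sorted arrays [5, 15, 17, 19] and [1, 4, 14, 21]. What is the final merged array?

Merging process:

Compare 5 vs 1: take 1 from right. Merged: [1]
Compare 5 vs 4: take 4 from right. Merged: [1, 4]
Compare 5 vs 14: take 5 from left. Merged: [1, 4, 5]
Compare 15 vs 14: take 14 from right. Merged: [1, 4, 5, 14]
Compare 15 vs 21: take 15 from left. Merged: [1, 4, 5, 14, 15]
Compare 17 vs 21: take 17 from left. Merged: [1, 4, 5, 14, 15, 17]
Compare 19 vs 21: take 19 from left. Merged: [1, 4, 5, 14, 15, 17, 19]
Append remaining from right: [21]. Merged: [1, 4, 5, 14, 15, 17, 19, 21]

Final merged array: [1, 4, 5, 14, 15, 17, 19, 21]
Total comparisons: 7

The merged array is [1, 4, 5, 14, 15, 17, 19, 21], requiring 7 comparisons. The merge step runs in O(n) time where n is the total number of elements.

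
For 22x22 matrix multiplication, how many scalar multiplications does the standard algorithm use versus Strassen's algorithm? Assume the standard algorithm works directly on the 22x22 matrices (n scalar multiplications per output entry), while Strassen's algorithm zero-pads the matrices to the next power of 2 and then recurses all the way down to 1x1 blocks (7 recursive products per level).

Matrix multiplication for 22x22 matrices:

Strassen's algorithm requires power-of-2 dimensions. Pad 22x22 to 32x32 (next power of 2).

Standard algorithm: 22^3 = 10648 multiplications
Strassen's algorithm: 7^(log2(32)) = 7^5 = 16807 multiplications
Difference: 10648 - 16807 = -6159 (Strassen uses MORE here due to padding overhead — for small or just-over-power-of-2 n, padding can outweigh the per-level savings)

Standard: 10648 multiplications (22^3). Strassen: 16807 multiplications (7^5, after padding to 32x32). Strassen reduces 8 recursive multiplications to 7 at each level.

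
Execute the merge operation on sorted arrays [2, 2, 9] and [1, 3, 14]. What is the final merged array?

Merging process:

Compare 2 vs 1: take 1 from right. Merged: [1]
Compare 2 vs 3: take 2 from left. Merged: [1, 2]
Compare 2 vs 3: take 2 from left. Merged: [1, 2, 2]
Compare 9 vs 3: take 3 from right. Merged: [1, 2, 2, 3]
Compare 9 vs 14: take 9 from left. Merged: [1, 2, 2, 3, 9]
Append remaining from right: [14]. Merged: [1, 2, 2, 3, 9, 14]

Final merged array: [1, 2, 2, 3, 9, 14]
Total comparisons: 5

The merged array is [1, 2, 2, 3, 9, 14], requiring 5 comparisons. The merge step runs in O(n) time where n is the total number of elements.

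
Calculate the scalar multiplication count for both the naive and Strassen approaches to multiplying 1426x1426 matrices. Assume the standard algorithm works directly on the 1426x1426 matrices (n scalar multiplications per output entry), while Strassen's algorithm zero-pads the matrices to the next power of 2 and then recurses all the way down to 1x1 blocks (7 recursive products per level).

Matrix multiplication for 1426x1426 matrices:

Strassen's algorithm requires power-of-2 dimensions. Pad 1426x1426 to 2048x2048 (next power of 2).

Standard algorithm: 1426^3 = 2899736776 multiplications
Strassen's algorithm: 7^(log2(2048)) = 7^11 = 1977326743 multiplications
Savings: 2899736776 - 1977326743 = 922410033 multiplications

Standard: 2899736776 multiplications (1426^3). Strassen: 1977326743 multiplications (7^11, after padding to 2048x2048). Strassen reduces 8 recursive multiplications to 7 at each level.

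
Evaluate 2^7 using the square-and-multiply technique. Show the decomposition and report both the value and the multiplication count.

Computing 2^7 by squaring (build up from 2^1; each line after the first costs one multiplication):

2^1 = 2
2^2 = (2^1)^2 = 2^2 = 4
2^3 = 2 * 2^2 = 2 * 4 = 8
2^6 = (2^3)^2 = 8^2 = 64
2^7 = 2 * 2^6 = 2 * 64 = 128

Result: 128
Multiplications needed: 4 (4 lines after 2^1)

2^7 = 128. Using exponentiation by squaring, this requires 4 multiplications. The key idea: if the exponent is even, square the half-power; if odd, multiply by the base once.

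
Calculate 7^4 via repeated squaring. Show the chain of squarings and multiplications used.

Computing 7^4 by squaring (build up from 7^1; each line after the first costs one multiplication):

7^1 = 7
7^2 = (7^1)^2 = 7^2 = 49
7^4 = (7^2)^2 = 49^2 = 2401

Result: 2401
Multiplications needed: 2 (2 lines after 7^1)

7^4 = 2401. Using exponentiation by squaring, this requires 2 multiplications. The key idea: if the exponent is even, square the half-power; if odd, multiply by the base once.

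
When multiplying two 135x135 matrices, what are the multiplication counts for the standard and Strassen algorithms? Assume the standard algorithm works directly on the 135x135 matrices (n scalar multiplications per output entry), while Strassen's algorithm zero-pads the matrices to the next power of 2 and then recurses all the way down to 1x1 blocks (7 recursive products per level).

Matrix multiplication for 135x135 matrices:

Strassen's algorithm requires power-of-2 dimensions. Pad 135x135 to 256x256 (next power of 2).

Standard algorithm: 135^3 = 2460375 multiplications
Strassen's algorithm: 7^(log2(256)) = 7^8 = 5764801 multiplications
Difference: 2460375 - 5764801 = -3304426 (Strassen uses MORE here due to padding overhead — for small or just-over-power-of-2 n, padding can outweigh the per-level savings)

Standard: 2460375 multiplications (135^3). Strassen: 5764801 multiplications (7^8, after padding to 256x256). Strassen reduces 8 recursive multiplications to 7 at each level.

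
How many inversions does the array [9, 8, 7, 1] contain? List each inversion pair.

Finding inversions in [9, 8, 7, 1]:

(0, 1): arr[0]=9 > arr[1]=8
(0, 2): arr[0]=9 > arr[2]=7
(0, 3): arr[0]=9 > arr[3]=1
(1, 2): arr[1]=8 > arr[2]=7
(1, 3): arr[1]=8 > arr[3]=1
(2, 3): arr[2]=7 > arr[3]=1

Total inversions: 6

The array has 6 inversion(s): (0,1), (0,2), (0,3), (1,2), (1,3), (2,3). Each pair (i,j) satisfies i < j and arr[i] > arr[j].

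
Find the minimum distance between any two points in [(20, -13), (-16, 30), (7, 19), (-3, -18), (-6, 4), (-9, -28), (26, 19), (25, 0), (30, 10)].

Computing all pairwise distances among 9 points:

d((20, -13), (-16, 30)) = 56.0803
d((20, -13), (7, 19)) = 34.5398
d((20, -13), (-3, -18)) = 23.5372
d((20, -13), (-6, 4)) = 31.0644
d((20, -13), (-9, -28)) = 32.6497
d((20, -13), (26, 19)) = 32.5576
d((20, -13), (25, 0)) = 13.9284
d((20, -13), (30, 10)) = 25.0799
d((-16, 30), (7, 19)) = 25.4951
d((-16, 30), (-3, -18)) = 49.7293
d((-16, 30), (-6, 4)) = 27.8568
d((-16, 30), (-9, -28)) = 58.4209
d((-16, 30), (26, 19)) = 43.4166
d((-16, 30), (25, 0)) = 50.8035
d((-16, 30), (30, 10)) = 50.1597
d((7, 19), (-3, -18)) = 38.3275
d((7, 19), (-6, 4)) = 19.8494
d((7, 19), (-9, -28)) = 49.6488
d((7, 19), (26, 19)) = 19.0
d((7, 19), (25, 0)) = 26.1725
d((7, 19), (30, 10)) = 24.6982
d((-3, -18), (-6, 4)) = 22.2036
d((-3, -18), (-9, -28)) = 11.6619
d((-3, -18), (26, 19)) = 47.0106
d((-3, -18), (25, 0)) = 33.2866
d((-3, -18), (30, 10)) = 43.2782
d((-6, 4), (-9, -28)) = 32.1403
d((-6, 4), (26, 19)) = 35.3412
d((-6, 4), (25, 0)) = 31.257
d((-6, 4), (30, 10)) = 36.4966
d((-9, -28), (26, 19)) = 58.6003
d((-9, -28), (25, 0)) = 44.0454
d((-9, -28), (30, 10)) = 54.4518
d((26, 19), (25, 0)) = 19.0263
d((26, 19), (30, 10)) = 9.8489 <-- minimum
d((25, 0), (30, 10)) = 11.1803

Closest pair: (26, 19) and (30, 10) with distance 9.8489

The closest pair is (26, 19) and (30, 10) with Euclidean distance 9.8489. For 9 points, brute-force pairwise comparison is shown above. For large n, the divide-and-conquer algorithm (sort by x, recurse on halves, check the dividing strip) achieves O(n log n).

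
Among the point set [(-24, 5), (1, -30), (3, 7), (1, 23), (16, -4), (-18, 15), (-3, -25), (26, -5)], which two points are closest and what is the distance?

Computing all pairwise distances among 8 points:

d((-24, 5), (1, -30)) = 43.0116
d((-24, 5), (3, 7)) = 27.074
d((-24, 5), (1, 23)) = 30.8058
d((-24, 5), (16, -4)) = 41.0
d((-24, 5), (-18, 15)) = 11.6619
d((-24, 5), (-3, -25)) = 36.6197
d((-24, 5), (26, -5)) = 50.9902
d((1, -30), (3, 7)) = 37.054
d((1, -30), (1, 23)) = 53.0
d((1, -30), (16, -4)) = 30.0167
d((1, -30), (-18, 15)) = 48.8467
d((1, -30), (-3, -25)) = 6.4031 <-- minimum
d((1, -30), (26, -5)) = 35.3553
d((3, 7), (1, 23)) = 16.1245
d((3, 7), (16, -4)) = 17.0294
d((3, 7), (-18, 15)) = 22.4722
d((3, 7), (-3, -25)) = 32.5576
d((3, 7), (26, -5)) = 25.9422
d((1, 23), (16, -4)) = 30.8869
d((1, 23), (-18, 15)) = 20.6155
d((1, 23), (-3, -25)) = 48.1664
d((1, 23), (26, -5)) = 37.5366
d((16, -4), (-18, 15)) = 38.9487
d((16, -4), (-3, -25)) = 28.3196
d((16, -4), (26, -5)) = 10.0499
d((-18, 15), (-3, -25)) = 42.72
d((-18, 15), (26, -5)) = 48.3322
d((-3, -25), (26, -5)) = 35.2278

Closest pair: (1, -30) and (-3, -25) with distance 6.4031

The closest pair is (1, -30) and (-3, -25) with Euclidean distance 6.4031. For 8 points, brute-force pairwise comparison is shown above. For large n, the divide-and-conquer algorithm (sort by x, recurse on halves, check the dividing strip) achieves O(n log n).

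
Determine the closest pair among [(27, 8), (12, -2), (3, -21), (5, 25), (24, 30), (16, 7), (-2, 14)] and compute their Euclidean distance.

Computing all pairwise distances among 7 points:

d((27, 8), (12, -2)) = 18.0278
d((27, 8), (3, -21)) = 37.6431
d((27, 8), (5, 25)) = 27.8029
d((27, 8), (24, 30)) = 22.2036
d((27, 8), (16, 7)) = 11.0454
d((27, 8), (-2, 14)) = 29.6142
d((12, -2), (3, -21)) = 21.0238
d((12, -2), (5, 25)) = 27.8927
d((12, -2), (24, 30)) = 34.176
d((12, -2), (16, 7)) = 9.8489 <-- minimum
d((12, -2), (-2, 14)) = 21.2603
d((3, -21), (5, 25)) = 46.0435
d((3, -21), (24, 30)) = 55.1543
d((3, -21), (16, 7)) = 30.8707
d((3, -21), (-2, 14)) = 35.3553
d((5, 25), (24, 30)) = 19.6469
d((5, 25), (16, 7)) = 21.095
d((5, 25), (-2, 14)) = 13.0384
d((24, 30), (16, 7)) = 24.3516
d((24, 30), (-2, 14)) = 30.5287
d((16, 7), (-2, 14)) = 19.3132

Closest pair: (12, -2) and (16, 7) with distance 9.8489

The closest pair is (12, -2) and (16, 7) with Euclidean distance 9.8489. For 7 points, brute-force pairwise comparison is shown above. For large n, the divide-and-conquer algorithm (sort by x, recurse on halves, check the dividing strip) achieves O(n log n).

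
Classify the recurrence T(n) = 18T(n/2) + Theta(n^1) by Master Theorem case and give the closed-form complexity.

Master Theorem for T(n) = 18T(n/2) + O(n^1):

a = 18, b = 2, c = 1
log_b(a) = log_2(18) = 4.1699

Case 1: c = 1 < log_2(18) = 4.1699
T(n) = O(n^(log_2 18))

For T(n) = 18T(n/2) + O(n^1): log_2(18) = 4.1699. This is Case 1 of the Master Theorem (c < log_b(a), work dominated by leaves), giving O(n^(log_2 18)).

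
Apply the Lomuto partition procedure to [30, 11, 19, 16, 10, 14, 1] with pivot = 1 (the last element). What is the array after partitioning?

Lomuto partition with pivot = 1:

Initial array: [30, 11, 19, 16, 10, 14, 1]

arr[0]=30 > 1: no swap
arr[1]=11 > 1: no swap
arr[2]=19 > 1: no swap
arr[3]=16 > 1: no swap
arr[4]=10 > 1: no swap
arr[5]=14 > 1: no swap

Place pivot at position 0: [1, 11, 19, 16, 10, 14, 30]
Pivot position: 0

After partitioning with pivot 1, the array becomes [1, 11, 19, 16, 10, 14, 30]. The pivot is placed at index 0. All elements to the left of the pivot are <= 1, and all elements to the right are > 1.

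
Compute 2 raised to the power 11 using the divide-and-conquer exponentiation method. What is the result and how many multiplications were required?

Computing 2^11 by squaring (build up from 2^1; each line after the first costs one multiplication):

2^1 = 2
2^2 = (2^1)^2 = 2^2 = 4
2^4 = (2^2)^2 = 4^2 = 16
2^5 = 2 * 2^4 = 2 * 16 = 32
2^10 = (2^5)^2 = 32^2 = 1024
2^11 = 2 * 2^10 = 2 * 1024 = 2048

Result: 2048
Multiplications needed: 5 (5 lines after 2^1)

2^11 = 2048. Using exponentiation by squaring, this requires 5 multiplications. The key idea: if the exponent is even, square the half-power; if odd, multiply by the base once.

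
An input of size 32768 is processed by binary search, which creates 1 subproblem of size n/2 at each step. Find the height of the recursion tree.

For divide and conquer with division factor 2:

Problem sizes at each level:
Level 0: 32768
Level 1: 16384
Level 2: 8192
Level 3: 4096
Level 4: 2048
Level 5: 1024
Level 6: 512
Level 7: 256
Level 8: 128
Level 9: 64
Level 10: 32
Level 11: 16
Level 12: 8
Level 13: 4
Level 14: 2
Level 15: 1

The root is level 0 and the size-1 base case is level 15 (the tree spans levels 0 through 15, i.e. 16 levels counting the root), so the depth is the number of divisions: log_2(32768) = 15

The recursion tree depth is log_2(32768) = 15. At each level, the problem size is divided by 2, so it takes 15 divisions to reduce to a base case of size 1. The algorithm makes 1 recursive call at each level.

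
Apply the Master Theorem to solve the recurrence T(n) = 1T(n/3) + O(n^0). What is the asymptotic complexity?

Master Theorem for T(n) = 1T(n/3) + O(n^0):

a = 1, b = 3, c = 0
log_b(a) = log_3(1) = 0.0000

Case 2: c = 0 = log_3(1) = 0.0000
T(n) = O(n^0 log n) = O(log n)

For T(n) = 1T(n/3) + O(n^0): log_3(1) = 0.0000. This is Case 2 of the Master Theorem (c = log_b(a), equal work at all levels), giving O(log n).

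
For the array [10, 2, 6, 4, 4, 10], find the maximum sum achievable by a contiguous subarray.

Using Kadane's algorithm on [10, 2, 6, 4, 4, 10]:

Scanning through the array:
Position 1 (value 2): max_ending_here = 12, max_so_far = 12
Position 2 (value 6): max_ending_here = 18, max_so_far = 18
Position 3 (value 4): max_ending_here = 22, max_so_far = 22
Position 4 (value 4): max_ending_here = 26, max_so_far = 26
Position 5 (value 10): max_ending_here = 36, max_so_far = 36

Maximum subarray: [10, 2, 6, 4, 4, 10]
Maximum sum: 36

The maximum subarray is [10, 2, 6, 4, 4, 10] with sum 36. This subarray runs from index 0 to index 5.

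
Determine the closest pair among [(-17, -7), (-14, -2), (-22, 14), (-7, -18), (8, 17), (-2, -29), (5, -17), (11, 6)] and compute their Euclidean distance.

Computing all pairwise distances among 8 points:

d((-17, -7), (-14, -2)) = 5.831 <-- minimum
d((-17, -7), (-22, 14)) = 21.587
d((-17, -7), (-7, -18)) = 14.8661
d((-17, -7), (8, 17)) = 34.6554
d((-17, -7), (-2, -29)) = 26.6271
d((-17, -7), (5, -17)) = 24.1661
d((-17, -7), (11, 6)) = 30.8707
d((-14, -2), (-22, 14)) = 17.8885
d((-14, -2), (-7, -18)) = 17.4642
d((-14, -2), (8, 17)) = 29.0689
d((-14, -2), (-2, -29)) = 29.5466
d((-14, -2), (5, -17)) = 24.2074
d((-14, -2), (11, 6)) = 26.2488
d((-22, 14), (-7, -18)) = 35.3412
d((-22, 14), (8, 17)) = 30.1496
d((-22, 14), (-2, -29)) = 47.4236
d((-22, 14), (5, -17)) = 41.1096
d((-22, 14), (11, 6)) = 33.9559
d((-7, -18), (8, 17)) = 38.0789
d((-7, -18), (-2, -29)) = 12.083
d((-7, -18), (5, -17)) = 12.0416
d((-7, -18), (11, 6)) = 30.0
d((8, 17), (-2, -29)) = 47.0744
d((8, 17), (5, -17)) = 34.1321
d((8, 17), (11, 6)) = 11.4018
d((-2, -29), (5, -17)) = 13.8924
d((-2, -29), (11, 6)) = 37.3363
d((5, -17), (11, 6)) = 23.7697

Closest pair: (-17, -7) and (-14, -2) with distance 5.831

The closest pair is (-17, -7) and (-14, -2) with Euclidean distance 5.831. For 8 points, brute-force pairwise comparison is shown above. For large n, the divide-and-conquer algorithm (sort by x, recurse on halves, check the dividing strip) achieves O(n log n).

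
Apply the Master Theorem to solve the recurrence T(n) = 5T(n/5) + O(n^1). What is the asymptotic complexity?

Master Theorem for T(n) = 5T(n/5) + O(n^1):

a = 5, b = 5, c = 1
log_b(a) = log_5(5) = 1.0000

Case 2: c = 1 = log_5(5) = 1.0000
T(n) = O(n^1 log n) = O(n log n)

For T(n) = 5T(n/5) + O(n^1): log_5(5) = 1.0000. This is Case 2 of the Master Theorem (c = log_b(a), equal work at all levels), giving O(n log n).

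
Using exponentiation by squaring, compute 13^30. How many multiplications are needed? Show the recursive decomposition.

Computing 13^30 by squaring (build up from 13^1; each line after the first costs one multiplication):

13^1 = 13
13^2 = (13^1)^2 = 13^2 = 169
13^3 = 13 * 13^2 = 13 * 169 = 2197
13^6 = (13^3)^2 = 2197^2 = 4826809
13^7 = 13 * 13^6 = 13 * 4826809 = 62748517
13^14 = (13^7)^2 = 62748517^2 = 3937376385699289
13^15 = 13 * 13^14 = 13 * 3937376385699289 = 51185893014090757
13^30 = (13^15)^2 = 51185893014090757^2 = 2619995643649944960380551432833049

Result: 2619995643649944960380551432833049
Multiplications needed: 7 (7 lines after 13^1)

13^30 = 2619995643649944960380551432833049. Using exponentiation by squaring, this requires 7 multiplications. The key idea: if the exponent is even, square the half-power; if odd, multiply by the base once.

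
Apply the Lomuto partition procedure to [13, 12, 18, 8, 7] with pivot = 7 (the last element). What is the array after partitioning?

Lomuto partition with pivot = 7:

Initial array: [13, 12, 18, 8, 7]

arr[0]=13 > 7: no swap
arr[1]=12 > 7: no swap
arr[2]=18 > 7: no swap
arr[3]=8 > 7: no swap

Place pivot at position 0: [7, 12, 18, 8, 13]
Pivot position: 0

After partitioning with pivot 7, the array becomes [7, 12, 18, 8, 13]. The pivot is placed at index 0. All elements to the left of the pivot are <= 7, and all elements to the right are > 7.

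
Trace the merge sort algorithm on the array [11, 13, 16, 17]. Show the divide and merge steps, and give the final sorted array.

Merge sort trace:

Split: [11, 13, 16, 17] -> [11, 13] and [16, 17]
  Split: [11, 13] -> [11] and [13]
  Merge: [11] + [13] -> [11, 13]
  Split: [16, 17] -> [16] and [17]
  Merge: [16] + [17] -> [16, 17]
Merge: [11, 13] + [16, 17] -> [11, 13, 16, 17]

Final sorted array: [11, 13, 16, 17]

The merge sort proceeds by recursively splitting the array and merging sorted halves.
After all merges, the sorted array is [11, 13, 16, 17].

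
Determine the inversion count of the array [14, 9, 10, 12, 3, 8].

Finding inversions in [14, 9, 10, 12, 3, 8]:

(0, 1): arr[0]=14 > arr[1]=9
(0, 2): arr[0]=14 > arr[2]=10
(0, 3): arr[0]=14 > arr[3]=12
(0, 4): arr[0]=14 > arr[4]=3
(0, 5): arr[0]=14 > arr[5]=8
(1, 4): arr[1]=9 > arr[4]=3
(1, 5): arr[1]=9 > arr[5]=8
(2, 4): arr[2]=10 > arr[4]=3
(2, 5): arr[2]=10 > arr[5]=8
(3, 4): arr[3]=12 > arr[4]=3
(3, 5): arr[3]=12 > arr[5]=8

Total inversions: 11

The array has 11 inversion(s): (0,1), (0,2), (0,3), (0,4), (0,5), (1,4), (1,5), (2,4), (2,5), (3,4), (3,5). Each pair (i,j) satisfies i < j and arr[i] > arr[j].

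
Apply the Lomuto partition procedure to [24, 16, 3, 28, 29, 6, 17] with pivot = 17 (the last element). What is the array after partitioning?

Lomuto partition with pivot = 17:

Initial array: [24, 16, 3, 28, 29, 6, 17]

arr[0]=24 > 17: no swap
arr[1]=16 <= 17: swap with position 0, array becomes [16, 24, 3, 28, 29, 6, 17]
arr[2]=3 <= 17: swap with position 1, array becomes [16, 3, 24, 28, 29, 6, 17]
arr[3]=28 > 17: no swap
arr[4]=29 > 17: no swap
arr[5]=6 <= 17: swap with position 2, array becomes [16, 3, 6, 28, 29, 24, 17]

Place pivot at position 3: [16, 3, 6, 17, 29, 24, 28]
Pivot position: 3

After partitioning with pivot 17, the array becomes [16, 3, 6, 17, 29, 24, 28]. The pivot is placed at index 3. All elements to the left of the pivot are <= 17, and all elements to the right are > 17.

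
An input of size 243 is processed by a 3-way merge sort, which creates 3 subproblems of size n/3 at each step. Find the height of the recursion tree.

For divide and conquer with division factor 3:

Problem sizes at each level:
Level 0: 243
Level 1: 81
Level 2: 27
Level 3: 9
Level 4: 3
Level 5: 1

The root is level 0 and the size-1 base case is level 5 (the tree spans levels 0 through 5, i.e. 6 levels counting the root), so the depth is the number of divisions: log_3(243) = 5

The recursion tree depth is log_3(243) = 5. At each level, the problem size is divided by 3, so it takes 5 divisions to reduce to a base case of size 1. The algorithm makes 3 recursive calls at each level.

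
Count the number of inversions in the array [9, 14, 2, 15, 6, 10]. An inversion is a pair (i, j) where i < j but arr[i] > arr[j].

Finding inversions in [9, 14, 2, 15, 6, 10]:

(0, 2): arr[0]=9 > arr[2]=2
(0, 4): arr[0]=9 > arr[4]=6
(1, 2): arr[1]=14 > arr[2]=2
(1, 4): arr[1]=14 > arr[4]=6
(1, 5): arr[1]=14 > arr[5]=10
(3, 4): arr[3]=15 > arr[4]=6
(3, 5): arr[3]=15 > arr[5]=10

Total inversions: 7

The array has 7 inversion(s): (0,2), (0,4), (1,2), (1,4), (1,5), (3,4), (3,5). Each pair (i,j) satisfies i < j and arr[i] > arr[j].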